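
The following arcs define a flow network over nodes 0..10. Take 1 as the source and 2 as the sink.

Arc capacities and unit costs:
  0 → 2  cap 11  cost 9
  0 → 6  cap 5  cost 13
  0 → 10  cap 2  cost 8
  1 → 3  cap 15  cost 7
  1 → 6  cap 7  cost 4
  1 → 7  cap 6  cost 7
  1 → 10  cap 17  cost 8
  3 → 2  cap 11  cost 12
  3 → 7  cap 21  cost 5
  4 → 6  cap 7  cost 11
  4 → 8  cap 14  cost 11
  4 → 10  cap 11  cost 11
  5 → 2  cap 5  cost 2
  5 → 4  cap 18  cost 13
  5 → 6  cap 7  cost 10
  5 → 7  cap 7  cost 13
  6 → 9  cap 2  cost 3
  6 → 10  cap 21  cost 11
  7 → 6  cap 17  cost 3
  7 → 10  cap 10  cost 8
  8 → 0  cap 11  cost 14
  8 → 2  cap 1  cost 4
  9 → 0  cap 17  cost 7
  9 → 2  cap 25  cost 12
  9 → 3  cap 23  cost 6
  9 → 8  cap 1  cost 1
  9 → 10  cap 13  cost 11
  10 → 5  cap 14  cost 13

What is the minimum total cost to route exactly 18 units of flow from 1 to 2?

Minimum cost for 18 units: 355

shortest-cost path #1: 1→6→9→8→2 push 1 @ unit cost 12 (adds 12)
shortest-cost path #2: 1→3→2 push 11 @ unit cost 19 (adds 209)
shortest-cost path #3: 1→6→9→2 push 1 @ unit cost 19 (adds 19)
shortest-cost path #4: 1→10→5→2 push 5 @ unit cost 23 (adds 115)
total cost = 355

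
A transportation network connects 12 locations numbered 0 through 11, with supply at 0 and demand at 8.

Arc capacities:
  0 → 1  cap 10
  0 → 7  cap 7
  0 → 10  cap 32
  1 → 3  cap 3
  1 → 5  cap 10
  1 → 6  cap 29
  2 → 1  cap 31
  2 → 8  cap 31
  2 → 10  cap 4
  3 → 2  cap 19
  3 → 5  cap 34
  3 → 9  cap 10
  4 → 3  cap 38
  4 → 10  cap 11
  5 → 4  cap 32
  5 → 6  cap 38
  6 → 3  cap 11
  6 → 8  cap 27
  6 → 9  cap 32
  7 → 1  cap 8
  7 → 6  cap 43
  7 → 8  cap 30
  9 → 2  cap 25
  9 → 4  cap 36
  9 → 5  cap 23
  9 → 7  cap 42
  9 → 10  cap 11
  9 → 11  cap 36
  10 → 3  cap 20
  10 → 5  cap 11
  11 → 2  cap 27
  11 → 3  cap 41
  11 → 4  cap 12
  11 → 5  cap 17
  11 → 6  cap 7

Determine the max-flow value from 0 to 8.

Maximum flow value: 48

augment #1: 0→7→8 bottleneck 7, total now 7
augment #2: 0→1→6→8 bottleneck 10, total now 17
augment #3: 0→10→3→2→8 bottleneck 19, total now 36
augment #4: 0→10→5→6→8 bottleneck 11, total now 47
augment #5: 0→10→3→5→6→8 bottleneck 1, total now 48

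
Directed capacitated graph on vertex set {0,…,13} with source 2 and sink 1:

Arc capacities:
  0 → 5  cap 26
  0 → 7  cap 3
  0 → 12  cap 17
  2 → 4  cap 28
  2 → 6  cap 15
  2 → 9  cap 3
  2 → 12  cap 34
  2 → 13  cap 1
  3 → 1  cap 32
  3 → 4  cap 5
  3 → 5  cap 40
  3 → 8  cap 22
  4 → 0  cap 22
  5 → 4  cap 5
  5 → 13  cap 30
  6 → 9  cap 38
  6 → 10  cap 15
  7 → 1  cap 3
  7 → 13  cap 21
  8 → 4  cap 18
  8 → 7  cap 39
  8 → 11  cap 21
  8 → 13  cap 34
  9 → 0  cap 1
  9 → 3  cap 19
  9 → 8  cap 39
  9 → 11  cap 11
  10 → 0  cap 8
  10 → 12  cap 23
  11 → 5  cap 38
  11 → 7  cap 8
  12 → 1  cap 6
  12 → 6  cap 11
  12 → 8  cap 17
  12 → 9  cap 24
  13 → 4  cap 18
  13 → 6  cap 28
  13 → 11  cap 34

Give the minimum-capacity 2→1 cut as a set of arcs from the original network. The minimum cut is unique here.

Min-cut arcs: {(7,1), (9,3), (12,1)} (total capacity 28)

augment #1: 2→12→1 push 6
augment #2: 2→9→3→1 push 3
augment #3: 2→4→0→7→1 push 3
augment #4: 2→6→9→3→1 push 15
augment #5: 2→12→9→3→1 push 1
max flow = 28; residual-reachable set from 2 gives S-side
cut edges (S→T): {(7,1), (9,3), (12,1)} total cap 28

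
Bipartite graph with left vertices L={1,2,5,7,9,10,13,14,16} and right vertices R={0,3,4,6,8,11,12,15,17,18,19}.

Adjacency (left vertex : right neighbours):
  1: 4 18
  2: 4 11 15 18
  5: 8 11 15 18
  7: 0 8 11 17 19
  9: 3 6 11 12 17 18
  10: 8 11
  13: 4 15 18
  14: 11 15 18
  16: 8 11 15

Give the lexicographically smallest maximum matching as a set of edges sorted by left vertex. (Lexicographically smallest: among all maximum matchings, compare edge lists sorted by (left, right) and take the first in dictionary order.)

|M| = 7 (so the lex-smallest maximum matching has 7 edges)
process left vertices in ascending order; for each, take the smallest-labelled available neighbour that still permits 7 edges overall, or leave it unmatched if none does
lex-smallest matching: {1-4, 2-11, 5-8, 7-0, 9-3, 13-15, 14-18}

Lex-smallest maximum matching: {(1,4), (2,11), (5,8), (7,0), (9,3), (13,15), (14,18)}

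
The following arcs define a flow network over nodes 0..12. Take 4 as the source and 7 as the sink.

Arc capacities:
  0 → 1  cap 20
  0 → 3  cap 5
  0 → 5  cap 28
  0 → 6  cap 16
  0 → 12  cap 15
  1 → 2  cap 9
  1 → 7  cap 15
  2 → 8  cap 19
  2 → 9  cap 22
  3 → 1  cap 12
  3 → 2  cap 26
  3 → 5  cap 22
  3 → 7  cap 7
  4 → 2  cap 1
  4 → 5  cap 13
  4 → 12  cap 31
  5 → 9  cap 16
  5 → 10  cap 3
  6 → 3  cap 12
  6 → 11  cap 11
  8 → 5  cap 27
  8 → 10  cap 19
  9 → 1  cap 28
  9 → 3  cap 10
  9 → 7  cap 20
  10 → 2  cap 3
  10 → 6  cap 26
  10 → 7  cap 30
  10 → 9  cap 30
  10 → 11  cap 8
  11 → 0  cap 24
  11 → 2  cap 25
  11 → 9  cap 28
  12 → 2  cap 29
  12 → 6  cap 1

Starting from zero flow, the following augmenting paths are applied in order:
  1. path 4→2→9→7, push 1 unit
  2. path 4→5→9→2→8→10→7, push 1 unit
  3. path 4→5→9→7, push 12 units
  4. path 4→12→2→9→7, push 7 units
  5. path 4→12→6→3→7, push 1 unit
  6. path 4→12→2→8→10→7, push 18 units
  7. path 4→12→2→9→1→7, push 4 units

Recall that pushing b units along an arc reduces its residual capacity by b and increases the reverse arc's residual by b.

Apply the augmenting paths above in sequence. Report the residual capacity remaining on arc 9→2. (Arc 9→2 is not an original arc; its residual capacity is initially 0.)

after path 1 (4→2→9→7, push 1): res(9,2)=1
after path 2 (4→5→9→2→8→10→7, push 1): res(9,2)=0
after path 3 (4→5→9→7, push 12): res(9,2)=0
after path 4 (4→12→2→9→7, push 7): res(9,2)=7
after path 5 (4→12→6→3→7, push 1): res(9,2)=7
after path 6 (4→12→2→8→10→7, push 18): res(9,2)=7
after path 7 (4→12→2→9→1→7, push 4): res(9,2)=11

Residual capacity of (9,2): 11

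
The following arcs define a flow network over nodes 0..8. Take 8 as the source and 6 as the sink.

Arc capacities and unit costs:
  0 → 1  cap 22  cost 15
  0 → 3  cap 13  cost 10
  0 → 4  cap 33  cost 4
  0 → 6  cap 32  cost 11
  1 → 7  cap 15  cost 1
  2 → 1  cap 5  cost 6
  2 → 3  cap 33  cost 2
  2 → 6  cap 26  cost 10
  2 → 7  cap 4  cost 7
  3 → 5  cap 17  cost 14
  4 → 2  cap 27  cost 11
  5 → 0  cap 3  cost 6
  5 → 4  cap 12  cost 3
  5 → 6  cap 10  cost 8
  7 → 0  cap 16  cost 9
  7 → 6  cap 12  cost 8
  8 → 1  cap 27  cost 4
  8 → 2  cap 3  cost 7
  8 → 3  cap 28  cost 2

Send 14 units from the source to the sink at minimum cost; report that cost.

shortest-cost path #1: 8→1→7→6 push 12 @ unit cost 13 (adds 156)
shortest-cost path #2: 8→2→6 push 2 @ unit cost 17 (adds 34)
total cost = 190

Minimum cost for 14 units: 190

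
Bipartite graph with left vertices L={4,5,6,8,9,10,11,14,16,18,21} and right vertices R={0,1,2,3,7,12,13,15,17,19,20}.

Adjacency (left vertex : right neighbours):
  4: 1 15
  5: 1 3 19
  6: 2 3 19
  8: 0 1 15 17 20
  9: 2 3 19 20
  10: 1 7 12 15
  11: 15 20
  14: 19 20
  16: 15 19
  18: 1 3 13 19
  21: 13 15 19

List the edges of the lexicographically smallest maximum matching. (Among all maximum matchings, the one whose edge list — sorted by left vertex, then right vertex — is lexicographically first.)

Lex-smallest maximum matching: {(4,1), (5,3), (6,2), (8,0), (9,19), (10,7), (11,15), (14,20), (18,13)}

|M| = 9 (so the lex-smallest maximum matching has 9 edges)
process left vertices in ascending order; for each, take the smallest-labelled available neighbour that still permits 9 edges overall, or leave it unmatched if none does
lex-smallest matching: {4-1, 5-3, 6-2, 8-0, 9-19, 10-7, 11-15, 14-20, 18-13}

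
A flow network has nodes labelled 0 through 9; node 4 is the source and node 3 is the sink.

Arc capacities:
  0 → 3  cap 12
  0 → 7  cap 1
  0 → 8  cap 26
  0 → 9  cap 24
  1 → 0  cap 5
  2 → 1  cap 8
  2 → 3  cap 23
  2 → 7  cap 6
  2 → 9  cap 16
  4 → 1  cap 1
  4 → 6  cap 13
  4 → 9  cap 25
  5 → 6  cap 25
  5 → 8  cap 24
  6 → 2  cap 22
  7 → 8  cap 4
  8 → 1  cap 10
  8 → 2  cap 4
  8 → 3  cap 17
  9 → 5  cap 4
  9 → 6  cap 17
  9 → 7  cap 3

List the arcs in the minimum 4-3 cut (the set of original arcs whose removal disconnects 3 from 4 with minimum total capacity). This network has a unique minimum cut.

augment #1: 4→1→0→3 push 1
augment #2: 4→6→2→3 push 13
augment #3: 4→9→5→8→3 push 4
augment #4: 4→9→6→2→3 push 9
augment #5: 4→9→7→8→3 push 3
max flow = 30; residual-reachable set from 4 gives S-side
cut edges (S→T): {(4,1), (6,2), (9,5), (9,7)} total cap 30

Min-cut arcs: {(4,1), (6,2), (9,5), (9,7)} (total capacity 30)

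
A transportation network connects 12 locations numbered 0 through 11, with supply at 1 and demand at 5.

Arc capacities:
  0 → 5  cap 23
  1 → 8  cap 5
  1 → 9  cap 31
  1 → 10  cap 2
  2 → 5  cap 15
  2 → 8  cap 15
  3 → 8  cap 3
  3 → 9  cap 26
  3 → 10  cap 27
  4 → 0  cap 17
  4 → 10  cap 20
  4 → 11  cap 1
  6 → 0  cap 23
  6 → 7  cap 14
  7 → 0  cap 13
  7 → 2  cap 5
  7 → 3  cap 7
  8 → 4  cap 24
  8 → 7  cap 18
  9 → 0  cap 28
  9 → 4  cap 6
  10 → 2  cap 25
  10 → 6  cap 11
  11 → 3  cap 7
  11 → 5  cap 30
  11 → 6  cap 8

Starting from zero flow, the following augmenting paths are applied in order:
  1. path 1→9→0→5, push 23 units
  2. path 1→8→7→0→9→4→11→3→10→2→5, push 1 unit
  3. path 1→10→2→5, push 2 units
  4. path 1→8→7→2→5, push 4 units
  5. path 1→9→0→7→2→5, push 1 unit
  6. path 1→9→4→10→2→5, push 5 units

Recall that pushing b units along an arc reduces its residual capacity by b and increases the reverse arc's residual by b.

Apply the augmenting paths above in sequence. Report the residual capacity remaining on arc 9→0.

Residual capacity of (9,0): 5

after path 1 (1→9→0→5, push 23): res(9,0)=5
after path 2 (1→8→7→0→9→4→11→3→10→2→5, push 1): res(9,0)=6
after path 3 (1→10→2→5, push 2): res(9,0)=6
after path 4 (1→8→7→2→5, push 4): res(9,0)=6
after path 5 (1→9→0→7→2→5, push 1): res(9,0)=5
after path 6 (1→9→4→10→2→5, push 5): res(9,0)=5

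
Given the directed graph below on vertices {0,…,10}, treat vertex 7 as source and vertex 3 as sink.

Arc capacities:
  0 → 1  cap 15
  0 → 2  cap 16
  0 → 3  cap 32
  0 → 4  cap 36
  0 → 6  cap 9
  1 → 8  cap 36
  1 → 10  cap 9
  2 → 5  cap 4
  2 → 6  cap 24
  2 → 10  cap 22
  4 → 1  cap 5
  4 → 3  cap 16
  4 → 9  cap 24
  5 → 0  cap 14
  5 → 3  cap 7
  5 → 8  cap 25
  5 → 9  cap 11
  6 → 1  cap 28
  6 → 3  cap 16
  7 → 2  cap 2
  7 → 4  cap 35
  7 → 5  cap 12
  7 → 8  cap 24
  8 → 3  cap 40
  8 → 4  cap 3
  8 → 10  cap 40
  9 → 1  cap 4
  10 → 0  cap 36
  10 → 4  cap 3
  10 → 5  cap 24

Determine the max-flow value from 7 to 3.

Maximum flow value: 63

augment #1: 7→4→3 bottleneck 16, total now 16
augment #2: 7→5→3 bottleneck 7, total now 23
augment #3: 7→8→3 bottleneck 24, total now 47
augment #4: 7→2→6→3 bottleneck 2, total now 49
augment #5: 7→5→0→3 bottleneck 5, total now 54
augment #6: 7→4→1→8→3 bottleneck 5, total now 59
augment #7: 7→4→9→1→8→3 bottleneck 4, total now 63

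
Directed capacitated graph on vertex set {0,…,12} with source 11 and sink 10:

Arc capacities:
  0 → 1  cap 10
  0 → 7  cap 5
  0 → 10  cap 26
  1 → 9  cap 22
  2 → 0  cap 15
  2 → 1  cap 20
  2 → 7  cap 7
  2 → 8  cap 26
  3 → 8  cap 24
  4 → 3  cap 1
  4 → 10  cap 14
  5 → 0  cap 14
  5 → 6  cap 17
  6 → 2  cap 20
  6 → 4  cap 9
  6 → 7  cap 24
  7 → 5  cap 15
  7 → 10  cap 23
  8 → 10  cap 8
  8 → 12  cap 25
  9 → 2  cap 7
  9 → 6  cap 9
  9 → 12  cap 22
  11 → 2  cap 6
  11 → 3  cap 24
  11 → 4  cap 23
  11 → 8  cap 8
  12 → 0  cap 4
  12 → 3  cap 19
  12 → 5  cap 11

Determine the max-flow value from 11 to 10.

Maximum flow value: 43

augment #1: 11→4→10 bottleneck 14, total now 14
augment #2: 11→8→10 bottleneck 8, total now 22
augment #3: 11→2→0→10 bottleneck 6, total now 28
augment #4: 11→3→8→12→0→10 bottleneck 4, total now 32
augment #5: 11→3→8→12→5→0→10 bottleneck 11, total now 43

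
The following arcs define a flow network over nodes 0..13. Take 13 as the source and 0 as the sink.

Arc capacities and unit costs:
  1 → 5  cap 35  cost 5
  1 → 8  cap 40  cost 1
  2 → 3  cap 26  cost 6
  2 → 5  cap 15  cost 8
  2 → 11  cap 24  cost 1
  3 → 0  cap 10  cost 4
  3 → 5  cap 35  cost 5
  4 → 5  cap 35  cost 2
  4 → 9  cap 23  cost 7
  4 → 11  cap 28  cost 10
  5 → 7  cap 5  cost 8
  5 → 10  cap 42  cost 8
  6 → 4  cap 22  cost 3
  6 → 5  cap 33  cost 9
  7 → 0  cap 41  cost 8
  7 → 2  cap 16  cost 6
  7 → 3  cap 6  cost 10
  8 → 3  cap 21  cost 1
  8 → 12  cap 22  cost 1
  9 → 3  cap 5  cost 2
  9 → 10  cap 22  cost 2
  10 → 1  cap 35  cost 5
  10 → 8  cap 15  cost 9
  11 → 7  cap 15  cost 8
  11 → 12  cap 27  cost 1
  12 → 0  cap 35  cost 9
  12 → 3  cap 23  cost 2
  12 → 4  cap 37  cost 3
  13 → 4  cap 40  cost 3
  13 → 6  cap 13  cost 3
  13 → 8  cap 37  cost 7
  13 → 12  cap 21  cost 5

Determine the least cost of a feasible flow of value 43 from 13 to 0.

Minimum cost for 43 units: 618

shortest-cost path #1: 13→12→3→0 push 10 @ unit cost 11 (adds 110)
shortest-cost path #2: 13→12→0 push 11 @ unit cost 14 (adds 154)
shortest-cost path #3: 13→8→3→12→0 push 10 @ unit cost 15 (adds 150)
shortest-cost path #4: 13→8→12→0 push 12 @ unit cost 17 (adds 204)
total cost = 618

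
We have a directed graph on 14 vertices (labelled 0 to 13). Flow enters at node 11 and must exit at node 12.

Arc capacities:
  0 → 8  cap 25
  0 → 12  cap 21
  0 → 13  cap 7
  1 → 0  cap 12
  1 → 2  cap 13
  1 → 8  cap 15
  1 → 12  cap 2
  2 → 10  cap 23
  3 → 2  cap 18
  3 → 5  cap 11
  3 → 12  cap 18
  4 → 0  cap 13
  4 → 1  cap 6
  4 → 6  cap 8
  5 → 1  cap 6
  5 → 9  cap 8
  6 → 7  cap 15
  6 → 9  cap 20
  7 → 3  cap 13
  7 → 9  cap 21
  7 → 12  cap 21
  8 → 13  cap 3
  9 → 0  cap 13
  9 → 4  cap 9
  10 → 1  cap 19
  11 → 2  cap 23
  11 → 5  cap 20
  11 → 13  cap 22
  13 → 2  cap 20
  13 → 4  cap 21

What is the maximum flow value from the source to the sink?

Maximum flow value: 31

augment #1: 11→5→1→12 bottleneck 2, total now 2
augment #2: 11→5→1→0→12 bottleneck 4, total now 6
augment #3: 11→5→9→0→12 bottleneck 8, total now 14
augment #4: 11→13→4→0→12 bottleneck 9, total now 23
augment #5: 11→13→4→6→7→12 bottleneck 8, total now 31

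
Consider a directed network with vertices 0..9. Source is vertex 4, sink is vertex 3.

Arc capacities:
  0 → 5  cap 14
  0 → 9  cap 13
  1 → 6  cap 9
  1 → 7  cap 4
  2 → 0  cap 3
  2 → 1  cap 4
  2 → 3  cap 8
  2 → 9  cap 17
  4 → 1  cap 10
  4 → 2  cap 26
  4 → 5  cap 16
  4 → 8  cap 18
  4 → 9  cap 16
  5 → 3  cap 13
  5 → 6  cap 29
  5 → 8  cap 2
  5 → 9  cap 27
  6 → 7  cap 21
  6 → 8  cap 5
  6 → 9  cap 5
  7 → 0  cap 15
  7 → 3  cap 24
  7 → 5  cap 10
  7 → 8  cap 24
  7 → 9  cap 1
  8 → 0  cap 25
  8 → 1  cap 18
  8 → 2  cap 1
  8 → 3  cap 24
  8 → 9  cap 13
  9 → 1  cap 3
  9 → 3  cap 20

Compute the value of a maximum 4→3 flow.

Maximum flow value: 78

augment #1: 4→2→3 bottleneck 8, total now 8
augment #2: 4→5→3 bottleneck 13, total now 21
augment #3: 4→8→3 bottleneck 18, total now 39
augment #4: 4→9→3 bottleneck 16, total now 55
augment #5: 4→1→7→3 bottleneck 4, total now 59
augment #6: 4→2→9→3 bottleneck 4, total now 63
augment #7: 4→5→8→3 bottleneck 2, total now 65
augment #8: 4→1→6→7→3 bottleneck 6, total now 71
augment #9: 4→5→6→7→3 bottleneck 1, total now 72
augment #10: 4→2→1→6→7→3 bottleneck 3, total now 75
augment #11: 4→2→0→5→6→7→3 bottleneck 3, total now 78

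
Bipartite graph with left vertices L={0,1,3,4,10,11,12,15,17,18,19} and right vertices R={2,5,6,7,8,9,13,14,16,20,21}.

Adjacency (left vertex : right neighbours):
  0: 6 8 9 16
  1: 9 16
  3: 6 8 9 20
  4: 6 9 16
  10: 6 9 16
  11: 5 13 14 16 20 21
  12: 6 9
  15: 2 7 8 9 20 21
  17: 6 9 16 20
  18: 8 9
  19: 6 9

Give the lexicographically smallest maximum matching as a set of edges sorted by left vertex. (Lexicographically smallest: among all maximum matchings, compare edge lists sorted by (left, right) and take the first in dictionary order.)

|M| = 7 (so the lex-smallest maximum matching has 7 edges)
process left vertices in ascending order; for each, take the smallest-labelled available neighbour that still permits 7 edges overall, or leave it unmatched if none does
lex-smallest matching: {0-6, 1-9, 3-8, 4-16, 11-5, 15-2, 17-20}

Lex-smallest maximum matching: {(0,6), (1,9), (3,8), (4,16), (11,5), (15,2), (17,20)}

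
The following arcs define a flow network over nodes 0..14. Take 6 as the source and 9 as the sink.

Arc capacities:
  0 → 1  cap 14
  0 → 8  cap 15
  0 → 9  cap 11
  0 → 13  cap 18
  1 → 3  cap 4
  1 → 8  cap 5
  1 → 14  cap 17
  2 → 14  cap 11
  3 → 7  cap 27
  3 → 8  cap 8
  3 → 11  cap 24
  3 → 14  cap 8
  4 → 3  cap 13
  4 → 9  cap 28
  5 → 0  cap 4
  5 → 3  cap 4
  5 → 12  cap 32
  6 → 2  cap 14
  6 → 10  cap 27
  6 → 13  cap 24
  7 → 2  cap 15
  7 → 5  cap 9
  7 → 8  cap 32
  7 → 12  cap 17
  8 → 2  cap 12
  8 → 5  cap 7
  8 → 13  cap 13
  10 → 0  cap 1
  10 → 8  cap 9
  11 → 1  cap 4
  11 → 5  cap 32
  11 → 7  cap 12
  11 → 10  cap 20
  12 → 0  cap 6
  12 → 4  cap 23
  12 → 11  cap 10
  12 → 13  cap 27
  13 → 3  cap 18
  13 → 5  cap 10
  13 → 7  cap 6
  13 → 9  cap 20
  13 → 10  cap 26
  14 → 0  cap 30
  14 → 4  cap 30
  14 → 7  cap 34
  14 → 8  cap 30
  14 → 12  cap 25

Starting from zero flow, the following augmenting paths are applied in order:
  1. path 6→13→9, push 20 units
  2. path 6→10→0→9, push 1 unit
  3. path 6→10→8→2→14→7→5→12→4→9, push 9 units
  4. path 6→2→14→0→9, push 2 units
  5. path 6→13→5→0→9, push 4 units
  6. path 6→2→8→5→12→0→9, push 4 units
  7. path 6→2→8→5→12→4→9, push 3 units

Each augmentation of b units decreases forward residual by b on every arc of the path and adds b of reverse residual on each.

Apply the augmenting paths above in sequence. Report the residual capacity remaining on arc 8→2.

Residual capacity of (8,2): 10

after path 1 (6→13→9, push 20): res(8,2)=12
after path 2 (6→10→0→9, push 1): res(8,2)=12
after path 3 (6→10→8→2→14→7→5→12→4→9, push 9): res(8,2)=3
after path 4 (6→2→14→0→9, push 2): res(8,2)=3
after path 5 (6→13→5→0→9, push 4): res(8,2)=3
after path 6 (6→2→8→5→12→0→9, push 4): res(8,2)=7
after path 7 (6→2→8→5→12→4→9, push 3): res(8,2)=10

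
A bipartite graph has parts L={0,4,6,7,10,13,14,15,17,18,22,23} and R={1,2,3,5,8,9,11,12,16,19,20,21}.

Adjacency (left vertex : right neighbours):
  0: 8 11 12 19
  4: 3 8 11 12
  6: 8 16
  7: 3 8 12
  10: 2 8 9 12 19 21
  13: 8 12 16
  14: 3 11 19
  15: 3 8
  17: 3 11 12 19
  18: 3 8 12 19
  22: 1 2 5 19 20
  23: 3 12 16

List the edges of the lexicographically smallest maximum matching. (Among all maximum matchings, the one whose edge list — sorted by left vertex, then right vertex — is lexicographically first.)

|M| = 8 (so the lex-smallest maximum matching has 8 edges)
process left vertices in ascending order; for each, take the smallest-labelled available neighbour that still permits 8 edges overall, or leave it unmatched if none does
lex-smallest matching: {0-8, 4-3, 6-16, 7-12, 10-2, 14-11, 17-19, 22-1}

Lex-smallest maximum matching: {(0,8), (4,3), (6,16), (7,12), (10,2), (14,11), (17,19), (22,1)}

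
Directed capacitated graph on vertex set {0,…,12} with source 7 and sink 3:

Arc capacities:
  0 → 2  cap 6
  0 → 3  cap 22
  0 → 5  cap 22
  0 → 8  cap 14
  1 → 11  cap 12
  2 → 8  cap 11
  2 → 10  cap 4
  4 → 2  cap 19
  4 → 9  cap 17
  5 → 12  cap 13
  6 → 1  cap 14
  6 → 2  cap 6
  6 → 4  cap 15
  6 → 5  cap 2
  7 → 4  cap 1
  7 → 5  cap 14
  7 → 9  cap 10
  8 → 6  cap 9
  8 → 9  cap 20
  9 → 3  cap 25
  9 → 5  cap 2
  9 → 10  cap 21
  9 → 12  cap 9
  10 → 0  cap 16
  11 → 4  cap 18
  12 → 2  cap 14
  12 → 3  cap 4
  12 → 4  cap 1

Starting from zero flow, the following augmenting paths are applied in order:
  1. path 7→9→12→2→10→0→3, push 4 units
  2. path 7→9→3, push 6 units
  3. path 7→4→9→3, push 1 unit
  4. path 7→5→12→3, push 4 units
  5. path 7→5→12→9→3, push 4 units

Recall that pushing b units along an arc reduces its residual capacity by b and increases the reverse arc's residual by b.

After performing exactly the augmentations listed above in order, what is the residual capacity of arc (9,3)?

after path 1 (7→9→12→2→10→0→3, push 4): res(9,3)=25
after path 2 (7→9→3, push 6): res(9,3)=19
after path 3 (7→4→9→3, push 1): res(9,3)=18
after path 4 (7→5→12→3, push 4): res(9,3)=18
after path 5 (7→5→12→9→3, push 4): res(9,3)=14

Residual capacity of (9,3): 14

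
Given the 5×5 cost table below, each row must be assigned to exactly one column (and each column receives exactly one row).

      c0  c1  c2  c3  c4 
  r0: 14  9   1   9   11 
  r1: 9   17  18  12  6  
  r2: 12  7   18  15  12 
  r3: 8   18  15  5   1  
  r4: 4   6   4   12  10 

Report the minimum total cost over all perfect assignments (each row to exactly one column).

Minimum assignment cost: 23

optimal assignment: row0→col2 (cost 1), row1→col4 (cost 6), row2→col1 (cost 7), row3→col3 (cost 5), row4→col0 (cost 4)
total = 1 + 6 + 7 + 5 + 4 = 23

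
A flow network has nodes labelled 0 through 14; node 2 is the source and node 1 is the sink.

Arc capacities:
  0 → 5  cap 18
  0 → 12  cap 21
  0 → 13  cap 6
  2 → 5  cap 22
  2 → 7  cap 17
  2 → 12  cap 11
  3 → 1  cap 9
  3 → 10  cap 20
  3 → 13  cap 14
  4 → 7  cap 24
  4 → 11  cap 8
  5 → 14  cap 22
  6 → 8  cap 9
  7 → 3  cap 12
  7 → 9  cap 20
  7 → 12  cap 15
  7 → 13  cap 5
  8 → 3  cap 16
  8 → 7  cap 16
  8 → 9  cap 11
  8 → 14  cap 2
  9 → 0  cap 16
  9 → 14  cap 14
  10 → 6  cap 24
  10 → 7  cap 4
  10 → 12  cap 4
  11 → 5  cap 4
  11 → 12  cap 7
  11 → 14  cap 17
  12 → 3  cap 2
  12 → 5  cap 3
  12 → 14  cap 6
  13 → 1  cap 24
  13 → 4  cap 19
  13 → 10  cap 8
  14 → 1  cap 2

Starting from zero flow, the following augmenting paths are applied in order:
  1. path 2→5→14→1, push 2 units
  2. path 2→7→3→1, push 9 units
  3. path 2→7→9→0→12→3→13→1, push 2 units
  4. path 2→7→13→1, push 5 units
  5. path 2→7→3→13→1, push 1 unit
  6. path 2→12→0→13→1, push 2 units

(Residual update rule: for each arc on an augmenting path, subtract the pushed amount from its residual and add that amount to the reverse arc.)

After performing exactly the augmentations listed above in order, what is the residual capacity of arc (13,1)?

after path 1 (2→5→14→1, push 2): res(13,1)=24
after path 2 (2→7→3→1, push 9): res(13,1)=24
after path 3 (2→7→9→0→12→3→13→1, push 2): res(13,1)=22
after path 4 (2→7→13→1, push 5): res(13,1)=17
after path 5 (2→7→3→13→1, push 1): res(13,1)=16
after path 6 (2→12→0→13→1, push 2): res(13,1)=14

Residual capacity of (13,1): 14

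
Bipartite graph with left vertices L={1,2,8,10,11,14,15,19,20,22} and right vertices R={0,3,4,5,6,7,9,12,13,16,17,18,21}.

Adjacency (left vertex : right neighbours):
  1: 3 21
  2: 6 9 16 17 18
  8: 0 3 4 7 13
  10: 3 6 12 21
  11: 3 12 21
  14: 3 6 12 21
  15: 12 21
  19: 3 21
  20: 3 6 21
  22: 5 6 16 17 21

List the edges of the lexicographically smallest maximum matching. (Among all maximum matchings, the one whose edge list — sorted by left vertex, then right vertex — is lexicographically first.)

|M| = 7 (so the lex-smallest maximum matching has 7 edges)
process left vertices in ascending order; for each, take the smallest-labelled available neighbour that still permits 7 edges overall, or leave it unmatched if none does
lex-smallest matching: {1-3, 2-9, 8-0, 10-6, 11-12, 14-21, 22-5}

Lex-smallest maximum matching: {(1,3), (2,9), (8,0), (10,6), (11,12), (14,21), (22,5)}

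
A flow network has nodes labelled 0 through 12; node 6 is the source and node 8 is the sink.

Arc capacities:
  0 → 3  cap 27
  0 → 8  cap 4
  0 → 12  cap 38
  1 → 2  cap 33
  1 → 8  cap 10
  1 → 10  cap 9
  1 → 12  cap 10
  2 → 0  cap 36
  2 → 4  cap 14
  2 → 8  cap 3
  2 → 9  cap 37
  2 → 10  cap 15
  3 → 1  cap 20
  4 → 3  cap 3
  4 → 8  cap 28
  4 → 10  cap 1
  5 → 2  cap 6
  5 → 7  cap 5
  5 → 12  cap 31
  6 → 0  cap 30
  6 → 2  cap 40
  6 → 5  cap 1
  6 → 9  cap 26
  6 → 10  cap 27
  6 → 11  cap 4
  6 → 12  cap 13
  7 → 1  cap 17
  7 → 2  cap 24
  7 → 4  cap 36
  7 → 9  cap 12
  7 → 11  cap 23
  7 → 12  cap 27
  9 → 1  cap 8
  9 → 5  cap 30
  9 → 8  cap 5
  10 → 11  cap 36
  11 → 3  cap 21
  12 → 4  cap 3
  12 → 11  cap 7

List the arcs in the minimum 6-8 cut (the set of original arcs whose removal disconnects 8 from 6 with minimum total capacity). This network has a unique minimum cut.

augment #1: 6→0→8 push 4
augment #2: 6→2→8 push 3
augment #3: 6→9→8 push 5
augment #4: 6→2→4→8 push 14
augment #5: 6→9→1→8 push 8
augment #6: 6→12→4→8 push 3
augment #7: 6→0→3→1→8 push 2
augment #8: 6→5→7→4→8 push 1
augment #9: 6→9→5→7→4→8 push 4
max flow = 44; residual-reachable set from 6 gives S-side
cut edges (S→T): {(0,8), (1,8), (2,4), (2,8), (5,7), (9,8), (12,4)} total cap 44

Min-cut arcs: {(0,8), (1,8), (2,4), (2,8), (5,7), (9,8), (12,4)} (total capacity 44)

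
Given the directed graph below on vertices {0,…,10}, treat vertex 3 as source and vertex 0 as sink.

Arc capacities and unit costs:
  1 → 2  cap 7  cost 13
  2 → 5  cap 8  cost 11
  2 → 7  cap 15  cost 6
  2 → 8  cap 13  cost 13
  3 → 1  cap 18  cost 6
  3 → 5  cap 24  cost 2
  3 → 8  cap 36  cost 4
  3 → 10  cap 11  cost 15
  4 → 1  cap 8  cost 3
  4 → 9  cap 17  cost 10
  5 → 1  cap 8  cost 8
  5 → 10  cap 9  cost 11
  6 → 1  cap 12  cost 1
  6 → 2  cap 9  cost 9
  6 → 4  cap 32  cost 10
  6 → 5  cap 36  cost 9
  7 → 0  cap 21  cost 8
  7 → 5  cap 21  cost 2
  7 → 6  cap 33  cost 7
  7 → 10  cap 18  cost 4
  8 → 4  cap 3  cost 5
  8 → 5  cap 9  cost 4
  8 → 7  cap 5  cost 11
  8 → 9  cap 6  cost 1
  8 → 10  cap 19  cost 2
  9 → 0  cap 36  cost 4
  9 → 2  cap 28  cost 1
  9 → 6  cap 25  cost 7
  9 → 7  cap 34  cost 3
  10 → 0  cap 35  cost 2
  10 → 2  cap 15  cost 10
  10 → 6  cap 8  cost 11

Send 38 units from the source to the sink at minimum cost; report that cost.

Minimum cost for 38 units: 409

shortest-cost path #1: 3→8→10→0 push 19 @ unit cost 8 (adds 152)
shortest-cost path #2: 3→8→9→0 push 6 @ unit cost 9 (adds 54)
shortest-cost path #3: 3→5→10→0 push 9 @ unit cost 15 (adds 135)
shortest-cost path #4: 3→10→0 push 4 @ unit cost 17 (adds 68)
total cost = 409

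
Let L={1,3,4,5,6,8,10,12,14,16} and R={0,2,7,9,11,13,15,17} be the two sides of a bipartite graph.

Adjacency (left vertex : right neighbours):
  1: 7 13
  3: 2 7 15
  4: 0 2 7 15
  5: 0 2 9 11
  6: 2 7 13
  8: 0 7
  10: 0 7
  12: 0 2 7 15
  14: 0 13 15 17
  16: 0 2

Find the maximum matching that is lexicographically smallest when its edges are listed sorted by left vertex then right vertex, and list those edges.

|M| = 7 (so the lex-smallest maximum matching has 7 edges)
process left vertices in ascending order; for each, take the smallest-labelled available neighbour that still permits 7 edges overall, or leave it unmatched if none does
lex-smallest matching: {1-7, 3-2, 4-0, 5-9, 6-13, 12-15, 14-17}

Lex-smallest maximum matching: {(1,7), (3,2), (4,0), (5,9), (6,13), (12,15), (14,17)}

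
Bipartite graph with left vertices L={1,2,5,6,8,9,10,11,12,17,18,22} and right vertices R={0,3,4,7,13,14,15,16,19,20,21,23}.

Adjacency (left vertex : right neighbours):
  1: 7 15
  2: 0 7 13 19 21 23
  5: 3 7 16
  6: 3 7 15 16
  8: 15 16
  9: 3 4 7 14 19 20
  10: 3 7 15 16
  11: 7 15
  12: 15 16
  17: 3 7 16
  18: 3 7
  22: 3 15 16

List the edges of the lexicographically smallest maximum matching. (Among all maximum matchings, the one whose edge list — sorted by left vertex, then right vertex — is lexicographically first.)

|M| = 6 (so the lex-smallest maximum matching has 6 edges)
process left vertices in ascending order; for each, take the smallest-labelled available neighbour that still permits 6 edges overall, or leave it unmatched if none does
lex-smallest matching: {1-7, 2-0, 5-3, 6-15, 8-16, 9-4}

Lex-smallest maximum matching: {(1,7), (2,0), (5,3), (6,15), (8,16), (9,4)}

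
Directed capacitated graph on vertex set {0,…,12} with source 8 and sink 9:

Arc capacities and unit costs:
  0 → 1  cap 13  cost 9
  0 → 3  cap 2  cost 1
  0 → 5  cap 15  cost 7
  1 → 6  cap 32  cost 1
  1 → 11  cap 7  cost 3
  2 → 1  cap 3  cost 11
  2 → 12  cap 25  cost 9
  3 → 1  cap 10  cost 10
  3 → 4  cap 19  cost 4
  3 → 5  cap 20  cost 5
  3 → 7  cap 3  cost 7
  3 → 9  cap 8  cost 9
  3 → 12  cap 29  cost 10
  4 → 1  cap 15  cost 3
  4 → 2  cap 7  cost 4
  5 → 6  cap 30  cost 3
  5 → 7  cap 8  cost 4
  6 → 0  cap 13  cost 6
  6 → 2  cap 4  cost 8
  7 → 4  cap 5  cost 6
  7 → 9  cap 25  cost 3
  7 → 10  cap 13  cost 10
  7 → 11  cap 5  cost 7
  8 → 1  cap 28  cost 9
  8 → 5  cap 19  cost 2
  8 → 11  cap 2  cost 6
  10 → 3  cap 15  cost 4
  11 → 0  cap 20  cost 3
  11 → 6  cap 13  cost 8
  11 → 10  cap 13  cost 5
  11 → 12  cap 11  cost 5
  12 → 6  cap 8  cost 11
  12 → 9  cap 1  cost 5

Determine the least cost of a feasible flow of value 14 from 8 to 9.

shortest-cost path #1: 8→5→7→9 push 8 @ unit cost 9 (adds 72)
shortest-cost path #2: 8→11→12→9 push 1 @ unit cost 16 (adds 16)
shortest-cost path #3: 8→11→0→3→9 push 1 @ unit cost 19 (adds 19)
shortest-cost path #4: 8→5→6→0→3→9 push 1 @ unit cost 21 (adds 21)
shortest-cost path #5: 8→5→6→0→11→10→3→9 push 1 @ unit cost 26 (adds 26)
shortest-cost path #6: 8→1→11→10→3→9 push 2 @ unit cost 30 (adds 60)
total cost = 214

Minimum cost for 14 units: 214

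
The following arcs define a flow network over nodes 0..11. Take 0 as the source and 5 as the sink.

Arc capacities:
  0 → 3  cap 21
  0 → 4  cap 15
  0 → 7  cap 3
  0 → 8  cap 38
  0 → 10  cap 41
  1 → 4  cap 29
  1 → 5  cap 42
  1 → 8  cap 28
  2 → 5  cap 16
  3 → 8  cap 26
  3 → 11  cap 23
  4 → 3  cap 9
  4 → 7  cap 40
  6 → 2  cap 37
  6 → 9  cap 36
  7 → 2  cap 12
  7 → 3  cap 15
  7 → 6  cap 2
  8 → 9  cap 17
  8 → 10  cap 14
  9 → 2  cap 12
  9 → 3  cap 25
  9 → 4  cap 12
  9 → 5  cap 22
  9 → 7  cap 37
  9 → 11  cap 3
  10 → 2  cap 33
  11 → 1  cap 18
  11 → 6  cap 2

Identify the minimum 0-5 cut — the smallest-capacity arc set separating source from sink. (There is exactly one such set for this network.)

Min-cut arcs: {(2,5), (7,6), (8,9), (11,1), (11,6)} (total capacity 55)

augment #1: 0→7→2→5 push 3
augment #2: 0→8→9→5 push 17
augment #3: 0→10→2→5 push 13
augment #4: 0→3→11→1→5 push 18
augment #5: 0→3→11→6→9→5 push 2
augment #6: 0→4→7→6→9→5 push 2
max flow = 55; residual-reachable set from 0 gives S-side
cut edges (S→T): {(2,5), (7,6), (8,9), (11,1), (11,6)} total cap 55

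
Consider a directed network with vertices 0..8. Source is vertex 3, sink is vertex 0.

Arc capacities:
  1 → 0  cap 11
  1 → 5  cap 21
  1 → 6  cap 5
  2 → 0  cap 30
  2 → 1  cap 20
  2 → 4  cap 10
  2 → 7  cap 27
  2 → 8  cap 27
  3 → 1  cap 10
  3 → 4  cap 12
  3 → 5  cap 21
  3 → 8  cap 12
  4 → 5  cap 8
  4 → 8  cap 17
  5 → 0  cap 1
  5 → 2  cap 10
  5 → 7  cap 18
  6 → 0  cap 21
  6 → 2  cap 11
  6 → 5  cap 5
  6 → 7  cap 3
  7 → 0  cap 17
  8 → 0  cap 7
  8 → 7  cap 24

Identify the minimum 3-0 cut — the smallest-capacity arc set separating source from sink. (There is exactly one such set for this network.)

Min-cut arcs: {(3,1), (5,0), (5,2), (7,0), (8,0)} (total capacity 45)

augment #1: 3→1→0 push 10
augment #2: 3→5→0 push 1
augment #3: 3→8→0 push 7
augment #4: 3→5→2→0 push 10
augment #5: 3→5→7→0 push 10
augment #6: 3→8→7→0 push 5
augment #7: 3→4→5→7→0 push 2
max flow = 45; residual-reachable set from 3 gives S-side
cut edges (S→T): {(3,1), (5,0), (5,2), (7,0), (8,0)} total cap 45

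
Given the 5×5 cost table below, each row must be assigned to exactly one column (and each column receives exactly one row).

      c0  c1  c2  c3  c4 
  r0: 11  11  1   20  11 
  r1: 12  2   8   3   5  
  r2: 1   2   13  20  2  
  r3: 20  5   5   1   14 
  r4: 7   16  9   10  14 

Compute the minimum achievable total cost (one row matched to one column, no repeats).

optimal assignment: row0→col2 (cost 1), row1→col1 (cost 2), row2→col4 (cost 2), row3→col3 (cost 1), row4→col0 (cost 7)
total = 1 + 2 + 2 + 1 + 7 = 13

Minimum assignment cost: 13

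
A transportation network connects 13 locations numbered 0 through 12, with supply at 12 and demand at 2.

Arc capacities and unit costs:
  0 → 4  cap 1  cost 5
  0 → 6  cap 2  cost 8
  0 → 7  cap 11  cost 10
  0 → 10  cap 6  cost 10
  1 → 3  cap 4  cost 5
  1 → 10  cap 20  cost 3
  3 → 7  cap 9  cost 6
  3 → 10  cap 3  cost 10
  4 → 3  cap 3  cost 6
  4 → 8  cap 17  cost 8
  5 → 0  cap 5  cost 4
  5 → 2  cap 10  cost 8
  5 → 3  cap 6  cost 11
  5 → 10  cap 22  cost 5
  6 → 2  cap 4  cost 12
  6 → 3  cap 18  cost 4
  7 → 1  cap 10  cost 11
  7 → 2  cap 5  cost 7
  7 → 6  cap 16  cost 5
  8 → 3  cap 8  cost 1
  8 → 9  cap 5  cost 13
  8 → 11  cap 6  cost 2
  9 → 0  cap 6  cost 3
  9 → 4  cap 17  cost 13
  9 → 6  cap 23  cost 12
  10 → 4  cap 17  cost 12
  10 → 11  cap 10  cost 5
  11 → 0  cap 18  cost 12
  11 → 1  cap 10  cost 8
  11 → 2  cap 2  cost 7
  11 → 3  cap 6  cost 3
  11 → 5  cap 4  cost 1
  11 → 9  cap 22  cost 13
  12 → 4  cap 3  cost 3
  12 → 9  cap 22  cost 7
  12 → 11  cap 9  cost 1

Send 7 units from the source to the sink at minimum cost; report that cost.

shortest-cost path #1: 12→11→2 push 2 @ unit cost 8 (adds 16)
shortest-cost path #2: 12→11→5→2 push 4 @ unit cost 10 (adds 40)
shortest-cost path #3: 12→11→3→7→2 push 1 @ unit cost 17 (adds 17)
total cost = 73

Minimum cost for 7 units: 73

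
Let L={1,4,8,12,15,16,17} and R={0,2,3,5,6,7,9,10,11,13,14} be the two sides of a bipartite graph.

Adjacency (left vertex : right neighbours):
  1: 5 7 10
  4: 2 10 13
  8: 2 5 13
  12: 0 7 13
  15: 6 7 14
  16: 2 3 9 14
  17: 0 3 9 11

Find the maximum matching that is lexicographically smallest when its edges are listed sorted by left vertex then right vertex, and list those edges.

|M| = 7 (so the lex-smallest maximum matching has 7 edges)
process left vertices in ascending order; for each, take the smallest-labelled available neighbour that still permits 7 edges overall, or leave it unmatched if none does
lex-smallest matching: {1-5, 4-2, 8-13, 12-0, 15-6, 16-3, 17-9}

Lex-smallest maximum matching: {(1,5), (4,2), (8,13), (12,0), (15,6), (16,3), (17,9)}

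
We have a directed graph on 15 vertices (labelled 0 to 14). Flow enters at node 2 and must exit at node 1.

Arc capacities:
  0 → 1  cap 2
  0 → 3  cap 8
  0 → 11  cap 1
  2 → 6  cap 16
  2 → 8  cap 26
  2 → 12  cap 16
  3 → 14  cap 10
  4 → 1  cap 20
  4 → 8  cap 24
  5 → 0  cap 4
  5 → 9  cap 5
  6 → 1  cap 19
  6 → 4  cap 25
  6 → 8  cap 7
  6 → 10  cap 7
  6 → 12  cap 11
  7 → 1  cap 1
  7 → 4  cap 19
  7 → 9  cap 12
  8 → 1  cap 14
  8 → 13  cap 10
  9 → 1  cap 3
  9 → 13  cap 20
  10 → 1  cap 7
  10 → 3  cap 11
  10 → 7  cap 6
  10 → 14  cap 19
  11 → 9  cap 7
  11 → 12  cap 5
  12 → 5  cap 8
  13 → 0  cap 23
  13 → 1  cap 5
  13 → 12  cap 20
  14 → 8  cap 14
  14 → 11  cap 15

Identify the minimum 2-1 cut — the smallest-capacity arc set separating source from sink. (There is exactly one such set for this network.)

augment #1: 2→6→1 push 16
augment #2: 2→8→1 push 14
augment #3: 2→8→13→1 push 5
augment #4: 2→8→13→0→1 push 2
augment #5: 2→12→5→9→1 push 3
max flow = 40; residual-reachable set from 2 gives S-side
cut edges (S→T): {(0,1), (2,6), (8,1), (9,1), (13,1)} total cap 40

Min-cut arcs: {(0,1), (2,6), (8,1), (9,1), (13,1)} (total capacity 40)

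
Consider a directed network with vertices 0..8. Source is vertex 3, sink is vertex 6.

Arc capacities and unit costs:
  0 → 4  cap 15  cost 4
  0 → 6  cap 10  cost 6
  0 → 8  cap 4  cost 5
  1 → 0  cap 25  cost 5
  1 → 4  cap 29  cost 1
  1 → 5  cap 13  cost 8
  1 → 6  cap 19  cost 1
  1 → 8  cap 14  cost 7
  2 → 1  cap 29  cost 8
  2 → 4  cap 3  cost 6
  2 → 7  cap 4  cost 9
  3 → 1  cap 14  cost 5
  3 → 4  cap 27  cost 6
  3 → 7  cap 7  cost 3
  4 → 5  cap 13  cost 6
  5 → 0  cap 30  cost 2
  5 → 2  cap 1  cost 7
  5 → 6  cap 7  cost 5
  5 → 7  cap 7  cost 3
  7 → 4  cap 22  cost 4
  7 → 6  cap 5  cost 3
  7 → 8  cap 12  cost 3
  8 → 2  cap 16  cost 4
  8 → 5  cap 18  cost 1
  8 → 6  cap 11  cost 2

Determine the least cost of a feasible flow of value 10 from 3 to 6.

Minimum cost for 10 units: 60

shortest-cost path #1: 3→7→6 push 5 @ unit cost 6 (adds 30)
shortest-cost path #2: 3→1→6 push 5 @ unit cost 6 (adds 30)
total cost = 60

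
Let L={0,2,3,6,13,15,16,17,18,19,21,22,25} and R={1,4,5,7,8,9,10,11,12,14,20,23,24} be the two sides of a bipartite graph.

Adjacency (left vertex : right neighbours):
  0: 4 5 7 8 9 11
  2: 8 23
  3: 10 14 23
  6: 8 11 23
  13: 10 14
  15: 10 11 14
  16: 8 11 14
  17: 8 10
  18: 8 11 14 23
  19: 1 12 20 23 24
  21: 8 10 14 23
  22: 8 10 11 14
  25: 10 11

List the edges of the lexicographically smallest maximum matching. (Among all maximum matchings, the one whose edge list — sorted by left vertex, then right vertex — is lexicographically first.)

Lex-smallest maximum matching: {(0,4), (2,8), (3,10), (6,11), (13,14), (18,23), (19,1)}

|M| = 7 (so the lex-smallest maximum matching has 7 edges)
process left vertices in ascending order; for each, take the smallest-labelled available neighbour that still permits 7 edges overall, or leave it unmatched if none does
lex-smallest matching: {0-4, 2-8, 3-10, 6-11, 13-14, 18-23, 19-1}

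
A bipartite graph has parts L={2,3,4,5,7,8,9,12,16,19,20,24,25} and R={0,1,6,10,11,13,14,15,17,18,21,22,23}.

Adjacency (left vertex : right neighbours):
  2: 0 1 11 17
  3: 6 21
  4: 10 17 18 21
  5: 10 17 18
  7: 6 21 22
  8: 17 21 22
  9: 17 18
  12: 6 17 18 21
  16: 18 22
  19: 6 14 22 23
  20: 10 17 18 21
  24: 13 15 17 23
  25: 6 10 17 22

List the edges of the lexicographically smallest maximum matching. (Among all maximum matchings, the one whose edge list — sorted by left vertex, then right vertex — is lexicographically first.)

|M| = 9 (so the lex-smallest maximum matching has 9 edges)
process left vertices in ascending order; for each, take the smallest-labelled available neighbour that still permits 9 edges overall, or leave it unmatched if none does
lex-smallest matching: {2-0, 3-6, 4-10, 5-17, 7-21, 8-22, 9-18, 19-14, 24-13}

Lex-smallest maximum matching: {(2,0), (3,6), (4,10), (5,17), (7,21), (8,22), (9,18), (19,14), (24,13)}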